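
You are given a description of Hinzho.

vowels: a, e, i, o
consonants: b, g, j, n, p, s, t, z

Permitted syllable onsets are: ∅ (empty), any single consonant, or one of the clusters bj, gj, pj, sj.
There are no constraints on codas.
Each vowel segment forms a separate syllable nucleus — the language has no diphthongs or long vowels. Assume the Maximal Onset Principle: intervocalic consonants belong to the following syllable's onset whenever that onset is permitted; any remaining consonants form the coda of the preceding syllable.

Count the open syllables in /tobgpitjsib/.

0

The vowels are o, i, i — 3 nuclei, so 3 syllables.
σ1/σ2 boundary: cluster /bgp/ — the longest permitted-onset suffix is /p/; onset = /p/, preceding coda = /bg/.
σ2/σ3 boundary: /tjs/ splits as /tj/ + /s/ (/s/ is the longest suffix that is a licit onset).
Putting it together: tobg.pitj.sib.
Classifying each syllable: /tobg/ (closed), /pitj/ (closed), /sib/ (closed).
Open syllables: 0.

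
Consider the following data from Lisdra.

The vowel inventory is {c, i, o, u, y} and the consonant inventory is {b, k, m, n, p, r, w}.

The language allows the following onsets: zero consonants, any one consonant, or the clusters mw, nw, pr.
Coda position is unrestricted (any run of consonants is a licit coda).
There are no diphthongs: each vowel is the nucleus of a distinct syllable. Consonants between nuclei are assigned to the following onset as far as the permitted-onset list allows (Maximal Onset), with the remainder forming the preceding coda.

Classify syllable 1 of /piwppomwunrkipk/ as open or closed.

closed

The vowels are i, o, u, i — 4 nuclei, so 4 syllables.
Between /i/ (V1) and /o/ (V2): /wpp/; trying suffixes from longest down, /p/ is the first permitted one, so coda /wp/ | onset /p/.
Between /o/ (V2) and /u/ (V3): /mw/ — entire cluster is a permitted onset → onset /mw/, coda ∅.
Between /u/ (V3) and /i/ (V4): cluster /nrk/ — the longest permitted-onset suffix is /k/; onset = /k/, preceding coda = /nr/.
Result: piwp.po.mwunr.kipk.
Syllable 1 is /piwp/ with coda /wp/, so it is closed.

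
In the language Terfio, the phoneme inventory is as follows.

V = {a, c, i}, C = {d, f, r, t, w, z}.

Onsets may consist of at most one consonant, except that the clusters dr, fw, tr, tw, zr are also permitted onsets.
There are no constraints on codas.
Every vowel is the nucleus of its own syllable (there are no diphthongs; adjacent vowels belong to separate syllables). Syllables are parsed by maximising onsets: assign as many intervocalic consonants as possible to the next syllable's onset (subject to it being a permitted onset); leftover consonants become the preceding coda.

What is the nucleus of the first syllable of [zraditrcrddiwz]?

The vowels are a, i, c, i — 4 nuclei, so 4 syllables.
The first nucleus (vowel 1 from the left) is /a/.

a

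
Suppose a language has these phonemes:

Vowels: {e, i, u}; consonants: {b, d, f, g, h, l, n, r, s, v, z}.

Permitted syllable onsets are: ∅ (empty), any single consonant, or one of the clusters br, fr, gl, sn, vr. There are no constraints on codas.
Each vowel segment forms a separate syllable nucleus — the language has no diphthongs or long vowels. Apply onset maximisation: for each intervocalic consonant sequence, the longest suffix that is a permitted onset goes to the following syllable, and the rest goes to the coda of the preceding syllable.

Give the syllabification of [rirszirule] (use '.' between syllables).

rirs.zi.ru.le

Vowels present: i, i, u, e; each is a nucleus, giving 4 syllables.
/i…i/ gap (V1→V2): cluster /rsz/ — the longest permitted-onset suffix is /z/; onset = /z/, preceding coda = /rs/.
/i…u/ gap (V2→V3): /r/ → onset of the next syllable (single consonants are always licit onsets).
/u…e/ gap (V3→V4): /l/ is a single consonant, so it becomes the next onset.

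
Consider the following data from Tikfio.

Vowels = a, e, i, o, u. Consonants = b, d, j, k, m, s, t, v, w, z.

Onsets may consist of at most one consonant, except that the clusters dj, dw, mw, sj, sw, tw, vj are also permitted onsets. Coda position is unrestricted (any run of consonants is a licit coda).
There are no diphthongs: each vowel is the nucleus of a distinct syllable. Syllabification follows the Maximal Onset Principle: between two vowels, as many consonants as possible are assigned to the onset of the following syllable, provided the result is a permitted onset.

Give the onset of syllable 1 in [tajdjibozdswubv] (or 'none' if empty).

t

Nuclei (vowels): a, i, o, u → 4 syllables.
σ1/σ2 boundary: /jdj/; trying suffixes from longest down, /dj/ is the first permitted one, so coda /j/ | onset /dj/.
σ2/σ3 boundary: /b/ → onset of the next syllable (single consonants are always licit onsets).
σ3/σ4 boundary: /zdsw/; trying suffixes from longest down, /sw/ is the first permitted one, so coda /zd/ | onset /sw/.
So the parse is taj.dji.bozd.swubv.
Syllable 1 is /taj/: onset /t/, nucleus /a/, coda /j/.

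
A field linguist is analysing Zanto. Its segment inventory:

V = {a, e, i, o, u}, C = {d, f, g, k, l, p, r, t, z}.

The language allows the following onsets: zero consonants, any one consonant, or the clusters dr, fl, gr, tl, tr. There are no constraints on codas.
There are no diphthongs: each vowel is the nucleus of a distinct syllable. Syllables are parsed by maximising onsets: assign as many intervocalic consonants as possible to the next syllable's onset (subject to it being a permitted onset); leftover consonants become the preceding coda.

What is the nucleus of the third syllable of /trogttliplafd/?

Nuclei (vowels): o, i, a → 3 syllables.
The third nucleus (vowel 3 from the left) is /a/.

a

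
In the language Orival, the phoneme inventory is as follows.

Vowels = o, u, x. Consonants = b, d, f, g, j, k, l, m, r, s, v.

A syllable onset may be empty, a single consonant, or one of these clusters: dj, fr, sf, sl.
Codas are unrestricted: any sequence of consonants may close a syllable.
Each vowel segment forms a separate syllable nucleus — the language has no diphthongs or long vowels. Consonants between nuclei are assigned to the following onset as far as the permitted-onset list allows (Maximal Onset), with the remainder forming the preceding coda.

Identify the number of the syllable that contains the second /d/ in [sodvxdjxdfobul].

The vowels are o, x, x, o, u — 5 nuclei, so 5 syllables.
σ1/σ2 boundary: cluster /dv/ — the longest permitted-onset suffix is /v/; onset = /v/, preceding coda = /d/.
σ2/σ3 boundary: /dj/ is a licit onset in full, so it all attaches to the next syllable.
σ3/σ4 boundary: cluster /df/ — the longest permitted-onset suffix is /f/; onset = /f/, preceding coda = /d/.
σ4/σ5 boundary: just /b/ — single C goes to the following onset.
Result: sod.vx.djxd.fo.bul.
The second /d/ is in the onset of syllable 3 (/djxd/).

3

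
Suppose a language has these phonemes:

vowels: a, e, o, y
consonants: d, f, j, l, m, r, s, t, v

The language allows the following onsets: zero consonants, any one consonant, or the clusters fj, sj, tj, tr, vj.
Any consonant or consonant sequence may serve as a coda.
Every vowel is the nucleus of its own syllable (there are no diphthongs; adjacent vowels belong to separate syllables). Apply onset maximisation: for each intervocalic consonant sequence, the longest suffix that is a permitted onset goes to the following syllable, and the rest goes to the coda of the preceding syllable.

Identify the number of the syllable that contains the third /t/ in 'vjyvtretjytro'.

The vowels are y, e, y, o — 4 nuclei, so 4 syllables.
Between /y/ (V1) and /e/ (V2): /vtr/ splits as /v/ + /tr/ (/tr/ is the longest suffix that is a licit onset).
Between /e/ (V2) and /y/ (V3): /tj/ — entire cluster is a permitted onset → onset /tj/, coda ∅.
Between /y/ (V3) and /o/ (V4): cluster /tr/ — /tr/ is itself a permitted onset, so the whole cluster goes right; preceding coda = ∅.
So the parse is vjyv.tre.tjy.tro.
The third /t/ is in the onset of syllable 4 (/tro/).

4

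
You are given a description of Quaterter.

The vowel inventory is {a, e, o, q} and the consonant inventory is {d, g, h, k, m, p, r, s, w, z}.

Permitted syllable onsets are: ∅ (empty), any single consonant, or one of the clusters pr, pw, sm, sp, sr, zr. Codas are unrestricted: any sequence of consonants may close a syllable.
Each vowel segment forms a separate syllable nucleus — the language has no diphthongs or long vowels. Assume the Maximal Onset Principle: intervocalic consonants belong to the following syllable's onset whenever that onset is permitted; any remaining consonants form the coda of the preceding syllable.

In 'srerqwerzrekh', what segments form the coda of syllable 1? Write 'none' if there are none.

none

Vowels present: e, q, e, e; each is a nucleus, giving 4 syllables.
σ1/σ2 boundary: /r/ → onset of the next syllable (single consonants are always licit onsets).
σ2/σ3 boundary: /w/ → onset of the next syllable (single consonants are always licit onsets).
σ3/σ4 boundary: cluster /rzr/ — the longest permitted-onset suffix is /zr/; onset = /zr/, preceding coda = /r/.
So the parse is sre.rq.wer.zrekh.
Syllable 1 is /sre/: onset /sr/, nucleus /e/, coda ∅.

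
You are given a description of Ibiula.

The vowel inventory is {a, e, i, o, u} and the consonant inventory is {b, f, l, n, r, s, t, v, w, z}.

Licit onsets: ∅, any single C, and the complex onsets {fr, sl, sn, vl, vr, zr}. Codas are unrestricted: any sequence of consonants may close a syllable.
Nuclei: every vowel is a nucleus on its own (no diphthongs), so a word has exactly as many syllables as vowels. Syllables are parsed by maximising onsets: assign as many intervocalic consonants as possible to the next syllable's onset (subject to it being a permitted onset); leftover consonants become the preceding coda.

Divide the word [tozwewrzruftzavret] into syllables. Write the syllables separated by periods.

Nuclei (vowels): o, e, u, a, e → 5 syllables.
Between /o/ (V1) and /e/ (V2): /zw/ — longest licit onset from the right is /w/, leaving /z/ as coda.
Between /e/ (V2) and /u/ (V3): /wrzr/; trying suffixes from longest down, /zr/ is the first permitted one, so coda /wr/ | onset /zr/.
Between /u/ (V3) and /a/ (V4): /ftz/; trying suffixes from longest down, /z/ is the first permitted one, so coda /ft/ | onset /z/.
Between /a/ (V4) and /e/ (V5): /vr/ — entire cluster is a permitted onset → onset /vr/, coda ∅.

toz.wewr.zruft.za.vret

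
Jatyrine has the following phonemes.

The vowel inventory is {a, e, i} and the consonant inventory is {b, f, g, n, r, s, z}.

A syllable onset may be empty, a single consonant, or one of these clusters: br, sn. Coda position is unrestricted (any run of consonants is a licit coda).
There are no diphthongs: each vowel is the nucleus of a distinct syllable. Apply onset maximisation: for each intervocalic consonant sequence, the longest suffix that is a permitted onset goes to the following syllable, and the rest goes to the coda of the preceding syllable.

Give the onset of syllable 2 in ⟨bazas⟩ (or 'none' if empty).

The vowels are a, a — 2 nuclei, so 2 syllables.
σ1/σ2 boundary: just /z/ — single C goes to the following onset.
Syllabification: ba.zas.
Syllable 2 is /zas/: onset /z/, nucleus /a/, coda /s/.

z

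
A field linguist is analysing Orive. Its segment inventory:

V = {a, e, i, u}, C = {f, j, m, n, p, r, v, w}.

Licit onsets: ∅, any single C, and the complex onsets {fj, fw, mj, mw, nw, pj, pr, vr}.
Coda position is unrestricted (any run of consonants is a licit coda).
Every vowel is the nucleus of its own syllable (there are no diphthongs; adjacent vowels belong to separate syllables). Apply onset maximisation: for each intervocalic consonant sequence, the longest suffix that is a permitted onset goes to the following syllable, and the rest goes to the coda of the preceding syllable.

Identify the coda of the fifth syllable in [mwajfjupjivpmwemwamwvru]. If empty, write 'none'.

mw

Nuclei (vowels): a, u, i, e, a, u → 6 syllables.
V1 /a/ – V2 /u/: cluster /jfj/ — the longest permitted-onset suffix is /fj/; onset = /fj/, preceding coda = /j/.
V2 /u/ – V3 /i/: /pj/ — entire cluster is a permitted onset → onset /pj/, coda ∅.
V3 /i/ – V4 /e/: cluster /vpmw/ — the longest permitted-onset suffix is /mw/; onset = /mw/, preceding coda = /vp/.
V4 /e/ – V5 /a/: cluster /mw/ — /mw/ is itself a permitted onset, so the whole cluster goes right; preceding coda = ∅.
V5 /a/ – V6 /u/: /mwvr/ splits as /mw/ + /vr/ (/vr/ is the longest suffix that is a licit onset).
Putting it together: mwaj.fju.pjivp.mwe.mwamw.vru.
Syllable 5 is /mwamw/: onset /mw/, nucleus /a/, coda /mw/.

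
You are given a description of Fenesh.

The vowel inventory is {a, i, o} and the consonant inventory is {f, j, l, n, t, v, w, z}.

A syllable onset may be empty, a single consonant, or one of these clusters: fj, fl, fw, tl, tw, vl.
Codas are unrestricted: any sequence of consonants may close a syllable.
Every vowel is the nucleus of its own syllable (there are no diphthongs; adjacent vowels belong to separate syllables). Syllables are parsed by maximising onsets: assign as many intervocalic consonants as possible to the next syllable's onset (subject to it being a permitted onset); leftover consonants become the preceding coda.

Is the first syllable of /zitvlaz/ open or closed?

Nuclei (vowels): i, a → 2 syllables.
σ1/σ2 boundary: /tvl/ — longest licit onset from the right is /vl/, leaving /t/ as coda.
Result: zit.vlaz.
Syllable 1 is /zit/ with coda /t/, so it is closed.

closed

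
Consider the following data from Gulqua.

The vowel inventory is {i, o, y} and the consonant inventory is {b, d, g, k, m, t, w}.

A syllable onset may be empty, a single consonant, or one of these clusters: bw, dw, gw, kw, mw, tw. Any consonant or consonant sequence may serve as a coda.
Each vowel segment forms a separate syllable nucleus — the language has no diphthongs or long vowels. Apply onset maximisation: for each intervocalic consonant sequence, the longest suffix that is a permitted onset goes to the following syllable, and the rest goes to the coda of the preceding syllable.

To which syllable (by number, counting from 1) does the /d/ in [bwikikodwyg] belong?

4

Vowels present: i, i, o, y; each is a nucleus, giving 4 syllables.
σ1/σ2 boundary: /k/ is a single consonant, so it becomes the next onset.
σ2/σ3 boundary: /k/ is a single consonant, so it becomes the next onset.
σ3/σ4 boundary: /dw/ is a licit onset in full, so it all attaches to the next syllable.
Putting it together: bwi.ki.ko.dwyg.
The /d/ is in the onset of syllable 4 (/dwyg/).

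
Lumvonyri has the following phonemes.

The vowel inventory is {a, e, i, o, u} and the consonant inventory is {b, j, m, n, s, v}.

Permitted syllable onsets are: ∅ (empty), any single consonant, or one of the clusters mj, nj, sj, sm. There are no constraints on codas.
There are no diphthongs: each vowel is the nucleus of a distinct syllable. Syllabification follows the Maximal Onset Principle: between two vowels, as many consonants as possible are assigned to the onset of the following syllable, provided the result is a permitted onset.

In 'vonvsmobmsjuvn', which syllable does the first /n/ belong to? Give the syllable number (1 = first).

Nuclei (vowels): o, o, u → 3 syllables.
σ1/σ2 boundary: cluster /nvsm/ — the longest permitted-onset suffix is /sm/; onset = /sm/, preceding coda = /nv/.
σ2/σ3 boundary: cluster /bmsj/ — the longest permitted-onset suffix is /sj/; onset = /sj/, preceding coda = /bm/.
Putting it together: vonv.smobm.sjuvn.
The first /n/ is in the coda of syllable 1 (/vonv/).

1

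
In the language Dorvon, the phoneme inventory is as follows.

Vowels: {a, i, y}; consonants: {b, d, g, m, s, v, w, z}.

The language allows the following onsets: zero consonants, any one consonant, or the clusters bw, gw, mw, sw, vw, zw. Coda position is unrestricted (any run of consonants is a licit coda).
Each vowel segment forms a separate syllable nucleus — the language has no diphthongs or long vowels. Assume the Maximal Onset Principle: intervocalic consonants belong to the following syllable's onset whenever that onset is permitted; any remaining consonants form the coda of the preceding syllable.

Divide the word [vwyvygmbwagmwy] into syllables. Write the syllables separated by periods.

vwy.vygm.bwag.mwy

Vowels present: y, y, a, y; each is a nucleus, giving 4 syllables.
V1 /y/ – V2 /y/: /v/ is a single consonant, so it becomes the next onset.
V2 /y/ – V3 /a/: /gmbw/ — longest licit onset from the right is /bw/, leaving /gm/ as coda.
V3 /a/ – V4 /y/: /gmw/ splits as /g/ + /mw/ (/mw/ is the longest suffix that is a licit onset).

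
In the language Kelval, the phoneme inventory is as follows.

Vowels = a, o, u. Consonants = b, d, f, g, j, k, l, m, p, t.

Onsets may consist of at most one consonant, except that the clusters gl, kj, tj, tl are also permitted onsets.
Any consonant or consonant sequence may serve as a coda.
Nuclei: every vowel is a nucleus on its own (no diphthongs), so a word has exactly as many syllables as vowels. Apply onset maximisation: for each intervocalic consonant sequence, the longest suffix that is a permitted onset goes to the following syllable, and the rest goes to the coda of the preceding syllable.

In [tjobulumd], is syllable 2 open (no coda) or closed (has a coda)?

open

The vowels are o, u, u — 3 nuclei, so 3 syllables.
σ1/σ2 boundary: just /b/ — single C goes to the following onset.
σ2/σ3 boundary: /l/ → onset of the next syllable (single consonants are always licit onsets).
Putting it together: tjo.bu.lumd.
Syllable 2 is /bu/; it ends in its nucleus with no coda, so it is open.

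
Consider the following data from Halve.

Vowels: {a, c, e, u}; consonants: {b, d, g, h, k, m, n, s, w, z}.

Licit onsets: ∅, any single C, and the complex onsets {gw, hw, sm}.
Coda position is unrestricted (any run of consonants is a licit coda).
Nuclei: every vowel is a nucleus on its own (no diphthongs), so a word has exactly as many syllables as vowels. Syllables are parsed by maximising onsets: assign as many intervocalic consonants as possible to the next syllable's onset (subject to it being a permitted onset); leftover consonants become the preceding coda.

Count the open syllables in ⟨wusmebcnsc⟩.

3

Nuclei (vowels): u, e, c, c → 4 syllables.
V1 /u/ – V2 /e/: /sm/ — entire cluster is a permitted onset → onset /sm/, coda ∅.
V2 /e/ – V3 /c/: /b/ is a single consonant, so it becomes the next onset.
V3 /c/ – V4 /c/: /ns/; trying suffixes from longest down, /s/ is the first permitted one, so coda /n/ | onset /s/.
Result: wu.sme.bcn.sc.
Classifying each syllable: /wu/ (open), /sme/ (open), /bcn/ (closed), /sc/ (open).
Open syllables: 3.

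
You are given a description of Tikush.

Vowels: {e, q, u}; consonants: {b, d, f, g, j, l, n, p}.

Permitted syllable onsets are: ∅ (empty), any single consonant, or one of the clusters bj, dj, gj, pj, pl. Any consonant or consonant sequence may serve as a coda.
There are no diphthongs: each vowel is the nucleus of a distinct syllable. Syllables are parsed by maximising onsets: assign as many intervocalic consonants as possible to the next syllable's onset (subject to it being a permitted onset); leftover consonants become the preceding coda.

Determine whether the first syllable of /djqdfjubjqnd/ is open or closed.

closed

Nuclei (vowels): q, u, q → 3 syllables.
σ1/σ2 boundary: /dfj/ splits as /df/ + /j/ (/j/ is the longest suffix that is a licit onset).
σ2/σ3 boundary: /bj/ is a licit onset in full, so it all attaches to the next syllable.
Result: djqdf.ju.bjqnd.
Syllable 1 is /djqdf/ with coda /df/, so it is closed.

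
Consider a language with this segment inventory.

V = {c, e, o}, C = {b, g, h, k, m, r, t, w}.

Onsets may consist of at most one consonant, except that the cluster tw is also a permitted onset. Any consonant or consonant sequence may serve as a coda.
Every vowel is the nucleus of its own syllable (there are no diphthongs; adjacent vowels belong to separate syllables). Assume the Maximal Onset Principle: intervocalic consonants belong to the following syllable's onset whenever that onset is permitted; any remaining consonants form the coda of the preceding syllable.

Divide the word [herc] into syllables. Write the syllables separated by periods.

he.rc

Nuclei (vowels): e, c → 2 syllables.
V1 /e/ – V2 /c/: just /r/ — single C goes to the following onset.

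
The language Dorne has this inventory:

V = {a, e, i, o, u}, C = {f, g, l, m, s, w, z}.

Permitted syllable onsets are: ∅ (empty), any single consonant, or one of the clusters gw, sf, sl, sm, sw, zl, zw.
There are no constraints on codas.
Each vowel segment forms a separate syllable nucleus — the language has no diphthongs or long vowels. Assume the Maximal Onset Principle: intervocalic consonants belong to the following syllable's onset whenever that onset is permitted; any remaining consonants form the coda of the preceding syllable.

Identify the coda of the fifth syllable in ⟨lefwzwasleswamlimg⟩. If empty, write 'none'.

mg

The vowels are e, a, e, a, i — 5 nuclei, so 5 syllables.
σ1/σ2 boundary: /fwzw/; trying suffixes from longest down, /zw/ is the first permitted one, so coda /fw/ | onset /zw/.
σ2/σ3 boundary: cluster /sl/ — /sl/ is itself a permitted onset, so the whole cluster goes right; preceding coda = ∅.
σ3/σ4 boundary: /sw/ — entire cluster is a permitted onset → onset /sw/, coda ∅.
σ4/σ5 boundary: /ml/ splits as /m/ + /l/ (/l/ is the longest suffix that is a licit onset).
Syllabification: lefw.zwa.sle.swam.limg.
Syllable 5 is /limg/: onset /l/, nucleus /i/, coda /mg/.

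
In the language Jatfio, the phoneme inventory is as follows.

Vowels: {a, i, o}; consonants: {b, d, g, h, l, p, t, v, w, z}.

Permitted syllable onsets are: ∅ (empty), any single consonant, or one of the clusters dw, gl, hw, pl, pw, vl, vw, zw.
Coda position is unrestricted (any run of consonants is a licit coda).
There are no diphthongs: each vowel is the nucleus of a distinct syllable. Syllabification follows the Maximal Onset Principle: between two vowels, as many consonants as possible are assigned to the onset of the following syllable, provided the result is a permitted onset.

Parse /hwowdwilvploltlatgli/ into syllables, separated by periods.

hwow.dwilv.plolt.lat.gli

The vowels are o, i, o, a, i — 5 nuclei, so 5 syllables.
/o…i/ gap (V1→V2): cluster /wdw/ — the longest permitted-onset suffix is /dw/; onset = /dw/, preceding coda = /w/.
/i…o/ gap (V2→V3): /lvpl/; trying suffixes from longest down, /pl/ is the first permitted one, so coda /lv/ | onset /pl/.
/o…a/ gap (V3→V4): /ltl/ splits as /lt/ + /l/ (/l/ is the longest suffix that is a licit onset).
/a…i/ gap (V4→V5): /tgl/ splits as /t/ + /gl/ (/gl/ is the longest suffix that is a licit onset).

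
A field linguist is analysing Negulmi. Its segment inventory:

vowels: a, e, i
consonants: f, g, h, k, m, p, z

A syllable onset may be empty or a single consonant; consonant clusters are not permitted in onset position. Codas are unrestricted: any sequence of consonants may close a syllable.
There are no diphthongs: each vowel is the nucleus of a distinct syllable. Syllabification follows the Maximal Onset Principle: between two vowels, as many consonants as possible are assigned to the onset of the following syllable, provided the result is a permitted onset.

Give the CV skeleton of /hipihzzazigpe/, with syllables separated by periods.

CV.CVCC.CV.CVC.CV

The vowels are i, i, a, i, e — 5 nuclei, so 5 syllables.
V1 /i/ – V2 /i/: just /p/ — single C goes to the following onset.
V2 /i/ – V3 /a/: /hzz/ — longest licit onset from the right is /z/, leaving /hz/ as coda.
V3 /a/ – V4 /i/: /z/ is a single consonant, so it becomes the next onset.
V4 /i/ – V5 /e/: cluster /gp/ — the longest permitted-onset suffix is /p/; onset = /p/, preceding coda = /g/.
So the parse is hi.pihz.za.zig.pe.
Mapping each syllable to C/V: /hi/ → CV, /pihz/ → CVCC, /za/ → CV, /zig/ → CVC, /pe/ → CV.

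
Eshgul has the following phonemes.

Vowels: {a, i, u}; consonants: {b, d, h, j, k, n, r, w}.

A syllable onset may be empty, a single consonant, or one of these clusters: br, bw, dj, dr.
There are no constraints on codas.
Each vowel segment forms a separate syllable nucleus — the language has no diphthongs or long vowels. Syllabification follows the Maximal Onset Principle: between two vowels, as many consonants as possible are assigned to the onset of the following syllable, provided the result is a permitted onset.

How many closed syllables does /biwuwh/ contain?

1

Vowels present: i, u; each is a nucleus, giving 2 syllables.
V1 /i/ – V2 /u/: just /w/ — single C goes to the following onset.
Result: bi.wuwh.
Classifying each syllable: /bi/ (open), /wuwh/ (closed).
Closed syllables: 1.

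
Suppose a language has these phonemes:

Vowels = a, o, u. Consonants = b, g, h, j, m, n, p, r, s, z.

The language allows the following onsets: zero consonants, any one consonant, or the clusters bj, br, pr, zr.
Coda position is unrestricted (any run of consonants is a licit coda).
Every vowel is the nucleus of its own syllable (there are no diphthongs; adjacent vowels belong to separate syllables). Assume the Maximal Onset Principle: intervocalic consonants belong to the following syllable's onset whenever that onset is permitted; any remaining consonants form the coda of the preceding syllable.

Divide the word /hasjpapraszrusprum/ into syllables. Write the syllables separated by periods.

hasj.pa.pras.zrus.prum

Vowels present: a, a, a, u, u; each is a nucleus, giving 5 syllables.
Between /a/ (V1) and /a/ (V2): /sjp/ — longest licit onset from the right is /p/, leaving /sj/ as coda.
Between /a/ (V2) and /a/ (V3): cluster /pr/ — /pr/ is itself a permitted onset, so the whole cluster goes right; preceding coda = ∅.
Between /a/ (V3) and /u/ (V4): /szr/; trying suffixes from longest down, /zr/ is the first permitted one, so coda /s/ | onset /zr/.
Between /u/ (V4) and /u/ (V5): cluster /spr/ — the longest permitted-onset suffix is /pr/; onset = /pr/, preceding coda = /s/.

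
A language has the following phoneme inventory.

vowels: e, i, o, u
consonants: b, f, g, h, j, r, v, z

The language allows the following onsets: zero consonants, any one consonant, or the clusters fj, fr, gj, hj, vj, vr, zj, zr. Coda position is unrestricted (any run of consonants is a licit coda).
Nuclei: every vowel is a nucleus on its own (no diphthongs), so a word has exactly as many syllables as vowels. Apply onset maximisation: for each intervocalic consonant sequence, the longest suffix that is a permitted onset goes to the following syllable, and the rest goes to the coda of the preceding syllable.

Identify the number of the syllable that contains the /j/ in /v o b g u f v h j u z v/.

The vowels are o, u, u — 3 nuclei, so 3 syllables.
/o…u/ gap (V1→V2): cluster /bg/ — the longest permitted-onset suffix is /g/; onset = /g/, preceding coda = /b/.
/u…u/ gap (V2→V3): /fvhj/; trying suffixes from longest down, /hj/ is the first permitted one, so coda /fv/ | onset /hj/.
Result: vob.gufv.hjuzv.
The /j/ is in the onset of syllable 3 (/hjuzv/).

3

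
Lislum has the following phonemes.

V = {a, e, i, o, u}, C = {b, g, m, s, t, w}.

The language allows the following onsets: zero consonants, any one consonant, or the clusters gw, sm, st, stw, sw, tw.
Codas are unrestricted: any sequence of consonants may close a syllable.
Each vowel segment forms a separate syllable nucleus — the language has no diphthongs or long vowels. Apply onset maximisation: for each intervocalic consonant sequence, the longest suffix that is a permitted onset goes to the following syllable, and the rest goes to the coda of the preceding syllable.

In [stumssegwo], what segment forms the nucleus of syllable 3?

Vowels present: u, e, o; each is a nucleus, giving 3 syllables.
The third nucleus (vowel 3 from the left) is /o/.

o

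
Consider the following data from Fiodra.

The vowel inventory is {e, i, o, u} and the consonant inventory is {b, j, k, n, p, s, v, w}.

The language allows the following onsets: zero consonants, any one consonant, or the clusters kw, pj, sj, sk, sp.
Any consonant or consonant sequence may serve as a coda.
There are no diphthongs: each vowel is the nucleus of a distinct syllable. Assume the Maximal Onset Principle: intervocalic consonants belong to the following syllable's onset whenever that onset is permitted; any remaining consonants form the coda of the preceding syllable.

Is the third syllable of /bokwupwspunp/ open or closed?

closed

Vowels present: o, u, u; each is a nucleus, giving 3 syllables.
σ1/σ2 boundary: /kw/ is a licit onset in full, so it all attaches to the next syllable.
σ2/σ3 boundary: cluster /pwsp/ — the longest permitted-onset suffix is /sp/; onset = /sp/, preceding coda = /pw/.
Result: bo.kwupw.spunp.
Syllable 3 is /spunp/ with coda /np/, so it is closed.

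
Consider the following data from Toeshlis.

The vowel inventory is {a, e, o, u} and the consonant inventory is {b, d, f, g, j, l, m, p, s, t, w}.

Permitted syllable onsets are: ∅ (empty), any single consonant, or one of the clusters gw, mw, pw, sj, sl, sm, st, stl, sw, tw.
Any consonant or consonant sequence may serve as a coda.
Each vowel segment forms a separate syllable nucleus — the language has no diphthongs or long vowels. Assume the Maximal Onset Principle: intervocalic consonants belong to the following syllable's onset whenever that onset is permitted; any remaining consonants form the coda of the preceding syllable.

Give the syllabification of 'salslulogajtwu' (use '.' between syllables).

Vowels present: a, u, o, a, u; each is a nucleus, giving 5 syllables.
Between /a/ (V1) and /u/ (V2): cluster /lsl/ — the longest permitted-onset suffix is /sl/; onset = /sl/, preceding coda = /l/.
Between /u/ (V2) and /o/ (V3): just /l/ — single C goes to the following onset.
Between /o/ (V3) and /a/ (V4): /g/ → onset of the next syllable (single consonants are always licit onsets).
Between /a/ (V4) and /u/ (V5): cluster /jtw/ — the longest permitted-onset suffix is /tw/; onset = /tw/, preceding coda = /j/.

sal.slu.lo.gaj.twu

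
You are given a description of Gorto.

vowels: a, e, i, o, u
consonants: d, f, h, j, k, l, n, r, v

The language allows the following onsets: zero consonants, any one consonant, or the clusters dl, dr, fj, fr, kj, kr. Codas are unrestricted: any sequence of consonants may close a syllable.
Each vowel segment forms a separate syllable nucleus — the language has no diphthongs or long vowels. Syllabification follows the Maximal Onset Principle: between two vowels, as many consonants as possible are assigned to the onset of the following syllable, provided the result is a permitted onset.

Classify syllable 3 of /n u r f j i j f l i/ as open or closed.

The vowels are u, i, i — 3 nuclei, so 3 syllables.
σ1/σ2 boundary: /rfj/ — longest licit onset from the right is /fj/, leaving /r/ as coda.
σ2/σ3 boundary: /jfl/ — longest licit onset from the right is /l/, leaving /jf/ as coda.
Syllabification: nur.fjijf.li.
Syllable 3 is /li/; it ends in its nucleus with no coda, so it is open.

open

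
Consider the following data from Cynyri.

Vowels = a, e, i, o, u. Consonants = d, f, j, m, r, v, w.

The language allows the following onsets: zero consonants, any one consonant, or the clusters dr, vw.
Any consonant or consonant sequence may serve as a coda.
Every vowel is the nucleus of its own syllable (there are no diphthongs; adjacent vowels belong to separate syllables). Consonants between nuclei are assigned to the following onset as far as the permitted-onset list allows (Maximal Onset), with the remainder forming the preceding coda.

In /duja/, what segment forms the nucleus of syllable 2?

The vowels are u, a — 2 nuclei, so 2 syllables.
The second nucleus (vowel 2 from the left) is /a/.

a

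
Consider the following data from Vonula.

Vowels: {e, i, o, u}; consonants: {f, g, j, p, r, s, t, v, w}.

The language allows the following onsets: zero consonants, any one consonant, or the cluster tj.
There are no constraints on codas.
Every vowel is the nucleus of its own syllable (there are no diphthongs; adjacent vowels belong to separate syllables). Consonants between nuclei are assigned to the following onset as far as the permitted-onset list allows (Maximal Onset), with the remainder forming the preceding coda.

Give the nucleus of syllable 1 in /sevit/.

e

The vowels are e, i — 2 nuclei, so 2 syllables.
The first nucleus (vowel 1 from the left) is /e/.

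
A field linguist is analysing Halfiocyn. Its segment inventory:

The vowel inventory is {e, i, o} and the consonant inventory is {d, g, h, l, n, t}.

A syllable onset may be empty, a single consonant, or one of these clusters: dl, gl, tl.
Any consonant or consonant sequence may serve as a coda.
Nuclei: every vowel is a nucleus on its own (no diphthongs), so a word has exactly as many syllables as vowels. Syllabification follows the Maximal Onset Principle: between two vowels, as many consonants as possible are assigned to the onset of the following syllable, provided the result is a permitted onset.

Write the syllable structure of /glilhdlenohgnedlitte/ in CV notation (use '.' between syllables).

Vowels present: i, e, o, e, i, e; each is a nucleus, giving 6 syllables.
Between /i/ (V1) and /e/ (V2): /lhdl/ — longest licit onset from the right is /dl/, leaving /lh/ as coda.
Between /e/ (V2) and /o/ (V3): /n/ → onset of the next syllable (single consonants are always licit onsets).
Between /o/ (V3) and /e/ (V4): /hgn/; trying suffixes from longest down, /n/ is the first permitted one, so coda /hg/ | onset /n/.
Between /e/ (V4) and /i/ (V5): /dl/ is a licit onset in full, so it all attaches to the next syllable.
Between /i/ (V5) and /e/ (V6): /tt/ — longest licit onset from the right is /t/, leaving /t/ as coda.
So the parse is glilh.dle.nohg.ne.dlit.te.
Mapping each syllable to C/V: /glilh/ → CCVCC, /dle/ → CCV, /nohg/ → CVCC, /ne/ → CV, /dlit/ → CCVC, /te/ → CV.

CCVCC.CCV.CVCC.CV.CCVC.CV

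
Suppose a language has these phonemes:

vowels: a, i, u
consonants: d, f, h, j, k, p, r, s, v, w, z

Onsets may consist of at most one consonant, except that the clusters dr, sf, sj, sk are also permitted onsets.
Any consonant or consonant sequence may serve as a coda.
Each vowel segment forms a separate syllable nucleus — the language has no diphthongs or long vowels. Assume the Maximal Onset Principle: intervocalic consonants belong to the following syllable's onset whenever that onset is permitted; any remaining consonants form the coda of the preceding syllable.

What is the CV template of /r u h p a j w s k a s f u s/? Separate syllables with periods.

The vowels are u, a, a, u — 4 nuclei, so 4 syllables.
V1 /u/ – V2 /a/: /hp/ splits as /h/ + /p/ (/p/ is the longest suffix that is a licit onset).
V2 /a/ – V3 /a/: cluster /jwsk/ — the longest permitted-onset suffix is /sk/; onset = /sk/, preceding coda = /jw/.
V3 /a/ – V4 /u/: cluster /sf/ — /sf/ is itself a permitted onset, so the whole cluster goes right; preceding coda = ∅.
Syllabification: ruh.pajw.ska.sfus.
Mapping each syllable to C/V: /ruh/ → CVC, /pajw/ → CVCC, /ska/ → CCV, /sfus/ → CCVC.

CVC.CVCC.CCV.CCVC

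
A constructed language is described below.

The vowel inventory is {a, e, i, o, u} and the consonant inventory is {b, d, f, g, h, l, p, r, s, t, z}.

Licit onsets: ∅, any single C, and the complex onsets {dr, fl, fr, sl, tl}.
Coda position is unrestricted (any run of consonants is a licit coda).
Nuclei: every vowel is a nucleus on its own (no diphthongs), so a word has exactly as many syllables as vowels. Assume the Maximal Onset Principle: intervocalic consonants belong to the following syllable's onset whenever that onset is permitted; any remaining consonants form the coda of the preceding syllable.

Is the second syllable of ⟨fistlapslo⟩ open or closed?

Vowels present: i, a, o; each is a nucleus, giving 3 syllables.
V1 /i/ – V2 /a/: /stl/; trying suffixes from longest down, /tl/ is the first permitted one, so coda /s/ | onset /tl/.
V2 /a/ – V3 /o/: /psl/ — longest licit onset from the right is /sl/, leaving /p/ as coda.
Syllabification: fis.tlap.slo.
Syllable 2 is /tlap/ with coda /p/, so it is closed.

closed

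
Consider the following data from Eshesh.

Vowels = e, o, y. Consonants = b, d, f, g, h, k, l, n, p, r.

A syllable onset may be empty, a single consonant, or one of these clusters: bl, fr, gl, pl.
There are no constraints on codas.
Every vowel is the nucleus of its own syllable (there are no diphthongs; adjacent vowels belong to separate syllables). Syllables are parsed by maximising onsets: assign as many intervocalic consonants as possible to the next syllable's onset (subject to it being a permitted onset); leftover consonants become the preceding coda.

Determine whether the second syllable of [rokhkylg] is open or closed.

closed

Nuclei (vowels): o, y → 2 syllables.
/o…y/ gap (V1→V2): cluster /khk/ — the longest permitted-onset suffix is /k/; onset = /k/, preceding coda = /kh/.
Putting it together: rokh.kylg.
Syllable 2 is /kylg/ with coda /lg/, so it is closed.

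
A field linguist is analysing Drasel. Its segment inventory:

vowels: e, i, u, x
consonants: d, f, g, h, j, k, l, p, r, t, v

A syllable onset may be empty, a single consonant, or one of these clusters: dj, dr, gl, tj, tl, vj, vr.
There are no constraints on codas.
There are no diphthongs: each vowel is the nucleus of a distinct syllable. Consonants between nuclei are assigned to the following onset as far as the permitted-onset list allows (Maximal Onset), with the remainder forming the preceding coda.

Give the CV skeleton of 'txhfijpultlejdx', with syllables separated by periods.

Vowels present: x, i, u, e, x; each is a nucleus, giving 5 syllables.
V1 /x/ – V2 /i/: /hf/ splits as /h/ + /f/ (/f/ is the longest suffix that is a licit onset).
V2 /i/ – V3 /u/: /jp/ splits as /j/ + /p/ (/p/ is the longest suffix that is a licit onset).
V3 /u/ – V4 /e/: /ltl/ splits as /l/ + /tl/ (/tl/ is the longest suffix that is a licit onset).
V4 /e/ – V5 /x/: /jd/; trying suffixes from longest down, /d/ is the first permitted one, so coda /j/ | onset /d/.
Putting it together: txh.fij.pul.tlej.dx.
Mapping each syllable to C/V: /txh/ → CVC, /fij/ → CVC, /pul/ → CVC, /tlej/ → CCVC, /dx/ → CV.

CVC.CVC.CVC.CCVC.CV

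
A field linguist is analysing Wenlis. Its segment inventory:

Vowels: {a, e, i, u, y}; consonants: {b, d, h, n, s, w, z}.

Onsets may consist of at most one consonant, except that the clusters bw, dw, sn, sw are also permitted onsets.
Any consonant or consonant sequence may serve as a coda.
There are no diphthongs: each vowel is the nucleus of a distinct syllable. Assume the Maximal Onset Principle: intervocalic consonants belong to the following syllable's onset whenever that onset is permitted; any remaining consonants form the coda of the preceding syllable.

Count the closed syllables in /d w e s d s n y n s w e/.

Vowels present: e, y, e; each is a nucleus, giving 3 syllables.
Between /e/ (V1) and /y/ (V2): cluster /sdsn/ — the longest permitted-onset suffix is /sn/; onset = /sn/, preceding coda = /sd/.
Between /y/ (V2) and /e/ (V3): /nsw/; trying suffixes from longest down, /sw/ is the first permitted one, so coda /n/ | onset /sw/.
Syllabification: dwesd.snyn.swe.
Classifying each syllable: /dwesd/ (closed), /snyn/ (closed), /swe/ (open).
Closed syllables: 2.

2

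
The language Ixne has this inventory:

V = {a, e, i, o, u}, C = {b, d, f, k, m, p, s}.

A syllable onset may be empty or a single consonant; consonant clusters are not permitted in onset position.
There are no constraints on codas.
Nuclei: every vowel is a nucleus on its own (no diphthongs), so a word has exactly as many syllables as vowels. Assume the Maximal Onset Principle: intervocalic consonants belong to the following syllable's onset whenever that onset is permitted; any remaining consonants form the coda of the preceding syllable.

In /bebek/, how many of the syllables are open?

Nuclei (vowels): e, e → 2 syllables.
/e…e/ gap (V1→V2): /b/ is a single consonant, so it becomes the next onset.
Result: be.bek.
Classifying each syllable: /be/ (open), /bek/ (closed).
Open syllables: 1.

1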